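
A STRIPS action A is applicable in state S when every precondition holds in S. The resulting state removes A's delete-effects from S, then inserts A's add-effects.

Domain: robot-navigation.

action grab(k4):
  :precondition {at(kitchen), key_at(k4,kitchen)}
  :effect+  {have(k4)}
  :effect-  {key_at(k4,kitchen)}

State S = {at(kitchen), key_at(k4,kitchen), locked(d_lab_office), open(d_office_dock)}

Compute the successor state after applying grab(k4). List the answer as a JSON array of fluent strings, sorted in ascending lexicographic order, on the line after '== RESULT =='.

Compute (S \ del) ∪ add:
  pre ⊆ S: {at(kitchen), key_at(k4,kitchen)} ⊆ S  — applicable
  S \ del = {at(kitchen), locked(d_lab_office), open(d_office_dock)}
  ∪ add   = {at(kitchen), have(k4), locked(d_lab_office), open(d_office_dock)}

== RESULT ==
["at(kitchen)", "have(k4)", "locked(d_lab_office)", "open(d_office_dock)"]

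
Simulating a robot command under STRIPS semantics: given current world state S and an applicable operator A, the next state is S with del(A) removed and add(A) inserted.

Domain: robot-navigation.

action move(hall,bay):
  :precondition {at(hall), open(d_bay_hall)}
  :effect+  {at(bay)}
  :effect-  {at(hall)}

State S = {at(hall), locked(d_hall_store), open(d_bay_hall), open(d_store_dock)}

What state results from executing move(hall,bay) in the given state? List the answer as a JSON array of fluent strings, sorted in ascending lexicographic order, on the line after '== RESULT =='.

Progress:
  pre ⊆ S: {at(hall), open(d_bay_hall)} ⊆ S  — applicable
  S \ del = {locked(d_hall_store), open(d_bay_hall), open(d_store_dock)}
  ∪ add   = {at(bay), locked(d_hall_store), open(d_bay_hall), open(d_store_dock)}

== RESULT ==
["at(bay)", "locked(d_hall_store)", "open(d_bay_hall)", "open(d_store_dock)"]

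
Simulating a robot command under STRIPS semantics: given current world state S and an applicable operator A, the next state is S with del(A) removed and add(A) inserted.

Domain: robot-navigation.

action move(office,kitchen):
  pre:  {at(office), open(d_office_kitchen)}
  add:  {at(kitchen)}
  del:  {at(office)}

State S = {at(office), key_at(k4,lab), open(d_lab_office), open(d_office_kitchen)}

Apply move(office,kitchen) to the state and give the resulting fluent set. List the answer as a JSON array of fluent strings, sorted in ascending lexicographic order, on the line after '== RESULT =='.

Progress:
  pre ⊆ S: {at(office), open(d_office_kitchen)} ⊆ S  — applicable
  S \ del = {key_at(k4,lab), open(d_lab_office), open(d_office_kitchen)}
  ∪ add   = {at(kitchen), key_at(k4,lab), open(d_lab_office), open(d_office_kitchen)}

== RESULT ==
["at(kitchen)", "key_at(k4,lab)", "open(d_lab_office)", "open(d_office_kitchen)"]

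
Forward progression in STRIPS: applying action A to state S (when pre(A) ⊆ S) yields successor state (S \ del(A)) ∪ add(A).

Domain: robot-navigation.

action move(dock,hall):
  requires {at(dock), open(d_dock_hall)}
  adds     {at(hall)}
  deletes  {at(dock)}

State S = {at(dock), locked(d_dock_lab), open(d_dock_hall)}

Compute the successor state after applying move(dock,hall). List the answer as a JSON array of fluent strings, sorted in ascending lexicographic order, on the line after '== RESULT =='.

Compute (S \ del) ∪ add:
  pre ⊆ S: {at(dock), open(d_dock_hall)} ⊆ S  — applicable
  S \ del = {locked(d_dock_lab), open(d_dock_hall)}
  ∪ add   = {at(hall), locked(d_dock_lab), open(d_dock_hall)}

== RESULT ==
["at(hall)", "locked(d_dock_lab)", "open(d_dock_hall)"]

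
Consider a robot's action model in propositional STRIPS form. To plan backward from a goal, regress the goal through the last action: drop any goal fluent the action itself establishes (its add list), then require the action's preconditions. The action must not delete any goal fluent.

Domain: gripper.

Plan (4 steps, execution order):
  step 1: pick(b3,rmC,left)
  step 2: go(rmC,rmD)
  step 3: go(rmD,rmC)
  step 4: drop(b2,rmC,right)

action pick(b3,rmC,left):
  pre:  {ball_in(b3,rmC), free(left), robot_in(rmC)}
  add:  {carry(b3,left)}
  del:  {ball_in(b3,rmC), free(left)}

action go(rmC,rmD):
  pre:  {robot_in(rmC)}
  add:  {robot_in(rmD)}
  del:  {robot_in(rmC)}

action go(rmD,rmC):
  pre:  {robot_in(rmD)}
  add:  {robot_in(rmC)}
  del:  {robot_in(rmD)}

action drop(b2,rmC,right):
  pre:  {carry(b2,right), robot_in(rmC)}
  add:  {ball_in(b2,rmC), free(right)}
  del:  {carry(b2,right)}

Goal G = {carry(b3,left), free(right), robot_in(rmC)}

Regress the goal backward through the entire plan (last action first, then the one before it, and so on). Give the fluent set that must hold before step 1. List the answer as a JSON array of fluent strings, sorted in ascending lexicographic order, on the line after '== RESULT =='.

Regress step by step:
  through step 4 (drop(b2,rmC,right)): drop {free(right)}, keep {carry(b3,left), robot_in(rmC)}, require {carry(b2,right), robot_in(rmC)}
    → {carry(b2,right), carry(b3,left), robot_in(rmC)}
  through step 3 (go(rmD,rmC)): drop {robot_in(rmC)}, keep {carry(b2,right), carry(b3,left)}, require {robot_in(rmD)}
    → {carry(b2,right), carry(b3,left), robot_in(rmD)}
  through step 2 (go(rmC,rmD)): drop {robot_in(rmD)}, keep {carry(b2,right), carry(b3,left)}, require {robot_in(rmC)}
    → {carry(b2,right), carry(b3,left), robot_in(rmC)}
  through step 1 (pick(b3,rmC,left)): drop {carry(b3,left)}, keep {carry(b2,right), robot_in(rmC)}, require {ball_in(b3,rmC), free(left), robot_in(rmC)}
    → {ball_in(b3,rmC), carry(b2,right), free(left), robot_in(rmC)}

== RESULT ==
["ball_in(b3,rmC)", "carry(b2,right)", "free(left)", "robot_in(rmC)"]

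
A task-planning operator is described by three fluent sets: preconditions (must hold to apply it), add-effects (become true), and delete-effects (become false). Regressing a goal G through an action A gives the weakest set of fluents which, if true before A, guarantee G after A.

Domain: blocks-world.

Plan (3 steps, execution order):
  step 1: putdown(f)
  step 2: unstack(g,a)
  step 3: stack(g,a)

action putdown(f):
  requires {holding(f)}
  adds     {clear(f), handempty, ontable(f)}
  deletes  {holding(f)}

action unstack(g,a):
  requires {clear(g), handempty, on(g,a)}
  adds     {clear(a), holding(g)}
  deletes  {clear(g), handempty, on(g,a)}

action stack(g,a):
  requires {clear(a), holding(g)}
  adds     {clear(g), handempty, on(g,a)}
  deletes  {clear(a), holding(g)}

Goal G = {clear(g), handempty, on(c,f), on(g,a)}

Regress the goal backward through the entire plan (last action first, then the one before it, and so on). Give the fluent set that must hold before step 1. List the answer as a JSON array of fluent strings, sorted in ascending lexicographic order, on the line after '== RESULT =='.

Work backward from the goal:
  through step 3 (stack(g,a)): drop {clear(g), handempty, on(g,a)}, keep {on(c,f)}, require {clear(a), holding(g)}
    → {clear(a), holding(g), on(c,f)}
  through step 2 (unstack(g,a)): drop {clear(a), holding(g)}, keep {on(c,f)}, require {clear(g), handempty, on(g,a)}
    → {clear(g), handempty, on(c,f), on(g,a)}
  through step 1 (putdown(f)): drop {handempty}, keep {clear(g), on(c,f), on(g,a)}, require {holding(f)}
    → {clear(g), holding(f), on(c,f), on(g,a)}

== RESULT ==
["clear(g)", "holding(f)", "on(c,f)", "on(g,a)"]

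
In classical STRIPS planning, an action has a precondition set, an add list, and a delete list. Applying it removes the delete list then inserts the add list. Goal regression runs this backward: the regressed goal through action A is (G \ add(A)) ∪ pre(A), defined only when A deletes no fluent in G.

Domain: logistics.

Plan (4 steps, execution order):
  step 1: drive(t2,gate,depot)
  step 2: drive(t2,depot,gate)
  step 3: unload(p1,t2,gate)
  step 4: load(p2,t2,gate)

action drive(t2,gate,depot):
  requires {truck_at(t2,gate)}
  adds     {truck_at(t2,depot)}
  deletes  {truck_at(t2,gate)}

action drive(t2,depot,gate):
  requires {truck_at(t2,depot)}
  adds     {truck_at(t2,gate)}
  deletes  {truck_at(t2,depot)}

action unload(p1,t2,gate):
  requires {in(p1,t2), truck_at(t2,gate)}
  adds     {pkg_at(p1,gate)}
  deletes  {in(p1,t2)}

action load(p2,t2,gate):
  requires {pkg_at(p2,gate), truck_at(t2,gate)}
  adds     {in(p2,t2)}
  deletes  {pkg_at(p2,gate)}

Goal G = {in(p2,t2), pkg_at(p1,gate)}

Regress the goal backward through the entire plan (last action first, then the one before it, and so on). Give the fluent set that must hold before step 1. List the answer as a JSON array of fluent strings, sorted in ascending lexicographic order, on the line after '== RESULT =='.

Work backward from the goal:
  through step 4 (load(p2,t2,gate)): drop {in(p2,t2)}, keep {pkg_at(p1,gate)}, require {pkg_at(p2,gate), truck_at(t2,gate)}
    → {pkg_at(p1,gate), pkg_at(p2,gate), truck_at(t2,gate)}
  through step 3 (unload(p1,t2,gate)): drop {pkg_at(p1,gate)}, keep {pkg_at(p2,gate), truck_at(t2,gate)}, require {in(p1,t2), truck_at(t2,gate)}
    → {in(p1,t2), pkg_at(p2,gate), truck_at(t2,gate)}
  through step 2 (drive(t2,depot,gate)): drop {truck_at(t2,gate)}, keep {in(p1,t2), pkg_at(p2,gate)}, require {truck_at(t2,depot)}
    → {in(p1,t2), pkg_at(p2,gate), truck_at(t2,depot)}
  through step 1 (drive(t2,gate,depot)): drop {truck_at(t2,depot)}, keep {in(p1,t2), pkg_at(p2,gate)}, require {truck_at(t2,gate)}
    → {in(p1,t2), pkg_at(p2,gate), truck_at(t2,gate)}

== RESULT ==
["in(p1,t2)", "pkg_at(p2,gate)", "truck_at(t2,gate)"]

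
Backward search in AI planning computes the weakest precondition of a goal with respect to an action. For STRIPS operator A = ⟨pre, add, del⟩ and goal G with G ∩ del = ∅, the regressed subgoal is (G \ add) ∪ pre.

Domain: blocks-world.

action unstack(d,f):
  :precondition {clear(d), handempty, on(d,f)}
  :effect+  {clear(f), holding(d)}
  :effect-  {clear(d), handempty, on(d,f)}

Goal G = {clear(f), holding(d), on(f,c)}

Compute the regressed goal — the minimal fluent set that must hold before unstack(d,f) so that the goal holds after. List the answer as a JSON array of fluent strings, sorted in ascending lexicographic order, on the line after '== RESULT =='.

Compute (G \ add) ∪ pre:
  G ∩ del = {}  (empty — regression defined)
  G \ add = {clear(f), holding(d), on(f,c)} \ {clear(f), holding(d)} = {on(f,c)}
  ∪ pre   = {on(f,c)} ∪ {clear(d), handempty, on(d,f)}
          = {clear(d), handempty, on(d,f), on(f,c)}

== RESULT ==
["clear(d)", "handempty", "on(d,f)", "on(f,c)"]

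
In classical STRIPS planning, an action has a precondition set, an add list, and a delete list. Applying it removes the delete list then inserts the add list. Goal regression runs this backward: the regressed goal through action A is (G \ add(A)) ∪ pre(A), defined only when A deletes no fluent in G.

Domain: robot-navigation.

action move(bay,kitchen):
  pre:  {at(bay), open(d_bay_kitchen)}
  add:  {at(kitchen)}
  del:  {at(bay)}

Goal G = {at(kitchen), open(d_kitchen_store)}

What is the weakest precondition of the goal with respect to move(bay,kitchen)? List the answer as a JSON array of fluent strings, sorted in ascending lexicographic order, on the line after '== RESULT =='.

Compute (G \ add) ∪ pre:
  G ∩ del = {}  (empty — regression defined)
  G \ add = {at(kitchen), open(d_kitchen_store)} \ {at(kitchen)} = {open(d_kitchen_store)}
  ∪ pre   = {open(d_kitchen_store)} ∪ {at(bay), open(d_bay_kitchen)}
          = {at(bay), open(d_bay_kitchen), open(d_kitchen_store)}

== RESULT ==
["at(bay)", "open(d_bay_kitchen)", "open(d_kitchen_store)"]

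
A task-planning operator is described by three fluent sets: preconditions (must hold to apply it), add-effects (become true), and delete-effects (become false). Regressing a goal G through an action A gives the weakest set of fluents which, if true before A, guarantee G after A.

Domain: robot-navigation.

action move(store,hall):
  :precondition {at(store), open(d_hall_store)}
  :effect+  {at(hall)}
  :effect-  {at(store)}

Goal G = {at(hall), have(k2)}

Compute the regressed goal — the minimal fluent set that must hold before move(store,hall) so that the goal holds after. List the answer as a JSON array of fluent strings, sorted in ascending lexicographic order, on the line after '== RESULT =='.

Compute (G \ add) ∪ pre:
  G ∩ del = {}  (empty — regression defined)
  G \ add = {at(hall), have(k2)} \ {at(hall)} = {have(k2)}
  ∪ pre   = {have(k2)} ∪ {at(store), open(d_hall_store)}
          = {at(store), have(k2), open(d_hall_store)}

== RESULT ==
["at(store)", "have(k2)", "open(d_hall_store)"]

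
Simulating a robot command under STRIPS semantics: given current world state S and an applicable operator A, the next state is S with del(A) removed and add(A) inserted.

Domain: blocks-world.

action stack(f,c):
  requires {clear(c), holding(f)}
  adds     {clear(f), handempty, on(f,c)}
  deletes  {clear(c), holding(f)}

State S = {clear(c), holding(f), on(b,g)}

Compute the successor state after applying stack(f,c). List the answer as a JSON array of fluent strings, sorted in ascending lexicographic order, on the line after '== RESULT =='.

Progress:
  pre ⊆ S: {clear(c), holding(f)} ⊆ S  — applicable
  S \ del = {on(b,g)}
  ∪ add   = {clear(f), handempty, on(b,g), on(f,c)}

== RESULT ==
["clear(f)", "handempty", "on(b,g)", "on(f,c)"]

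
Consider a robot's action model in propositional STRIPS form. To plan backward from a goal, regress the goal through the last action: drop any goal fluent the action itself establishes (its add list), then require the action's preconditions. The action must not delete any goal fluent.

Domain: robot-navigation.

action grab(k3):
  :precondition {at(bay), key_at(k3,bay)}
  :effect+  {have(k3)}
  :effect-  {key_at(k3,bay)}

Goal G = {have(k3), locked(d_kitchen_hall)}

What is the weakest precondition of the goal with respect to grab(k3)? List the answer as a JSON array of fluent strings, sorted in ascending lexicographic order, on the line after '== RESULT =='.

Regress:
  G ∩ del = {}  (empty — regression defined)
  G \ add = {have(k3), locked(d_kitchen_hall)} \ {have(k3)} = {locked(d_kitchen_hall)}
  ∪ pre   = {locked(d_kitchen_hall)} ∪ {at(bay), key_at(k3,bay)}
          = {at(bay), key_at(k3,bay), locked(d_kitchen_hall)}

== RESULT ==
["at(bay)", "key_at(k3,bay)", "locked(d_kitchen_hall)"]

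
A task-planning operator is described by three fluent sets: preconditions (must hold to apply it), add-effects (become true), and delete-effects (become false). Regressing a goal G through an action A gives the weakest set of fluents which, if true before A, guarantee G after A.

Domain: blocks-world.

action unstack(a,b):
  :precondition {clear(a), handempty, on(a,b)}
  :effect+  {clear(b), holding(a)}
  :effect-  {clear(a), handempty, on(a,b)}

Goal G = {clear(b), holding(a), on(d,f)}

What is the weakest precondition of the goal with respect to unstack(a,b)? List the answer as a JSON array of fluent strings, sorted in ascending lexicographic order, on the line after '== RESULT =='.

Compute (G \ add) ∪ pre:
  G ∩ del = {}  (empty — regression defined)
  G \ add = {clear(b), holding(a), on(d,f)} \ {clear(b), holding(a)} = {on(d,f)}
  ∪ pre   = {on(d,f)} ∪ {clear(a), handempty, on(a,b)}
          = {clear(a), handempty, on(a,b), on(d,f)}

== RESULT ==
["clear(a)", "handempty", "on(a,b)", "on(d,f)"]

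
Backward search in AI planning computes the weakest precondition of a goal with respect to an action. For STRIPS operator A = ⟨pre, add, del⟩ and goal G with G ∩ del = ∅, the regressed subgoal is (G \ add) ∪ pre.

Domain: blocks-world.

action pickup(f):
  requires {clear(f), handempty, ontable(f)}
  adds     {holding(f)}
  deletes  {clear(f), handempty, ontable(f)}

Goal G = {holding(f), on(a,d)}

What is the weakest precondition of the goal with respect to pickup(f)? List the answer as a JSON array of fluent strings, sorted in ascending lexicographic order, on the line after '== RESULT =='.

Compute (G \ add) ∪ pre:
  G ∩ del = {}  (empty — regression defined)
  G \ add = {holding(f), on(a,d)} \ {holding(f)} = {on(a,d)}
  ∪ pre   = {on(a,d)} ∪ {clear(f), handempty, ontable(f)}
          = {clear(f), handempty, on(a,d), ontable(f)}

== RESULT ==
["clear(f)", "handempty", "on(a,d)", "ontable(f)"]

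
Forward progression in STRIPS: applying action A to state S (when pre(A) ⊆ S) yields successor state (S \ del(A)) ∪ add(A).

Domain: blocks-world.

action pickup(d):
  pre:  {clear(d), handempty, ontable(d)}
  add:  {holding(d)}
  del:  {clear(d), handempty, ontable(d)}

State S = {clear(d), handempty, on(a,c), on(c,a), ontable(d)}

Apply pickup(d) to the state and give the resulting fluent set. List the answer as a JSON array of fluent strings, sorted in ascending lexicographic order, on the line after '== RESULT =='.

Progress:
  pre ⊆ S: {clear(d), handempty, ontable(d)} ⊆ S  — applicable
  S \ del = {on(a,c), on(c,a)}
  ∪ add   = {holding(d), on(a,c), on(c,a)}

== RESULT ==
["holding(d)", "on(a,c)", "on(c,a)"]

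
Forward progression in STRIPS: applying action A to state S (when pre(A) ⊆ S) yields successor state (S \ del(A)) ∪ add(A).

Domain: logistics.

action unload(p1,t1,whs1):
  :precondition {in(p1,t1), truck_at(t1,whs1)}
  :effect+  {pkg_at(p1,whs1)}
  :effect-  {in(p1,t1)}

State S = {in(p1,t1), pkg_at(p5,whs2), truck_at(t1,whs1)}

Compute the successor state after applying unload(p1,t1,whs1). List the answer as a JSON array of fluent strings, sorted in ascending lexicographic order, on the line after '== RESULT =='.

Compute (S \ del) ∪ add:
  pre ⊆ S: {in(p1,t1), truck_at(t1,whs1)} ⊆ S  — applicable
  S \ del = {pkg_at(p5,whs2), truck_at(t1,whs1)}
  ∪ add   = {pkg_at(p1,whs1), pkg_at(p5,whs2), truck_at(t1,whs1)}

== RESULT ==
["pkg_at(p1,whs1)", "pkg_at(p5,whs2)", "truck_at(t1,whs1)"]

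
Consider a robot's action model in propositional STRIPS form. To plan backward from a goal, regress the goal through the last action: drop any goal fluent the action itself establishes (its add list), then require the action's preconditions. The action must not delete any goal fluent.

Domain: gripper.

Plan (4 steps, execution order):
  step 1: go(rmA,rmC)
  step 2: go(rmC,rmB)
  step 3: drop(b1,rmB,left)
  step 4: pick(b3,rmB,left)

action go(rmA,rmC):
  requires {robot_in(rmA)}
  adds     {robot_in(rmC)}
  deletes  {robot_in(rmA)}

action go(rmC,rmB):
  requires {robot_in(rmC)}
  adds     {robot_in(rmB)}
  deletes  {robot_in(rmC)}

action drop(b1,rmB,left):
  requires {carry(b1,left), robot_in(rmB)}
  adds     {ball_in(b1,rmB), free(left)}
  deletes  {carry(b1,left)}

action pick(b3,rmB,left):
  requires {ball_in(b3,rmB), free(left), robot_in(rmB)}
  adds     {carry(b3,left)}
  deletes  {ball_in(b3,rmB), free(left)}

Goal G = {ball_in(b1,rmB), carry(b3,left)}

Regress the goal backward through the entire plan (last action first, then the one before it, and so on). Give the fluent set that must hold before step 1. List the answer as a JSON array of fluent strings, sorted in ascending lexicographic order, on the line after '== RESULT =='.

Regress step by step:
  through step 4 (pick(b3,rmB,left)): drop {carry(b3,left)}, keep {ball_in(b1,rmB)}, require {ball_in(b3,rmB), free(left), robot_in(rmB)}
    → {ball_in(b1,rmB), ball_in(b3,rmB), free(left), robot_in(rmB)}
  through step 3 (drop(b1,rmB,left)): drop {ball_in(b1,rmB), free(left)}, keep {ball_in(b3,rmB), robot_in(rmB)}, require {carry(b1,left), robot_in(rmB)}
    → {ball_in(b3,rmB), carry(b1,left), robot_in(rmB)}
  through step 2 (go(rmC,rmB)): drop {robot_in(rmB)}, keep {ball_in(b3,rmB), carry(b1,left)}, require {robot_in(rmC)}
    → {ball_in(b3,rmB), carry(b1,left), robot_in(rmC)}
  through step 1 (go(rmA,rmC)): drop {robot_in(rmC)}, keep {ball_in(b3,rmB), carry(b1,left)}, require {robot_in(rmA)}
    → {ball_in(b3,rmB), carry(b1,left), robot_in(rmA)}

== RESULT ==
["ball_in(b3,rmB)", "carry(b1,left)", "robot_in(rmA)"]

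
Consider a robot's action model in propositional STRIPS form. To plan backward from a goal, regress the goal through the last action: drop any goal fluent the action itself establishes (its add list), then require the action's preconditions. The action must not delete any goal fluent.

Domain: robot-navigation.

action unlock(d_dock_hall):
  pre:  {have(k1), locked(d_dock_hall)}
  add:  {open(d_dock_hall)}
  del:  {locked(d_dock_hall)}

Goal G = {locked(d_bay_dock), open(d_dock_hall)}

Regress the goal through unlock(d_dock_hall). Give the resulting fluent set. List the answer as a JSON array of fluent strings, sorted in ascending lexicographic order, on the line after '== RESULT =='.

Compute (G \ add) ∪ pre:
  G ∩ del = {}  (empty — regression defined)
  G \ add = {locked(d_bay_dock), open(d_dock_hall)} \ {open(d_dock_hall)} = {locked(d_bay_dock)}
  ∪ pre   = {locked(d_bay_dock)} ∪ {have(k1), locked(d_dock_hall)}
          = {have(k1), locked(d_bay_dock), locked(d_dock_hall)}

== RESULT ==
["have(k1)", "locked(d_bay_dock)", "locked(d_dock_hall)"]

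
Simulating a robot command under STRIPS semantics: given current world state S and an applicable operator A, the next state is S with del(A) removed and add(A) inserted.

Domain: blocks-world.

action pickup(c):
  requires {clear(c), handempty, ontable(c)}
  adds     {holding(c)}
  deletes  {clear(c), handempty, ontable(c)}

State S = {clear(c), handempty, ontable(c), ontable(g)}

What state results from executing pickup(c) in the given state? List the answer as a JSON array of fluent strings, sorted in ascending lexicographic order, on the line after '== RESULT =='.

Progress:
  pre ⊆ S: {clear(c), handempty, ontable(c)} ⊆ S  — applicable
  S \ del = {ontable(g)}
  ∪ add   = {holding(c), ontable(g)}

== RESULT ==
["holding(c)", "ontable(g)"]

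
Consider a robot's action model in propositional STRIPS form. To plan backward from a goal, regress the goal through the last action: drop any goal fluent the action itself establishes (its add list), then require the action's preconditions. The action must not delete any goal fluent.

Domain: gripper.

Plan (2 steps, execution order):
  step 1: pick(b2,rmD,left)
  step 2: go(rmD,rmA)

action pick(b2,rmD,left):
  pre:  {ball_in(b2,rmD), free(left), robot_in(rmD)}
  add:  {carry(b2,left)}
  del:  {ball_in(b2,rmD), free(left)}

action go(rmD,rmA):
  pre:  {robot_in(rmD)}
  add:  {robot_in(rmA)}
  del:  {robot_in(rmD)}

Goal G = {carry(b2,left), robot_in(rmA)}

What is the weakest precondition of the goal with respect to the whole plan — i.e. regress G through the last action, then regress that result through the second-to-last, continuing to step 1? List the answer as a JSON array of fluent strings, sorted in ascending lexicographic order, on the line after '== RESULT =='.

Work backward from the goal:
  through step 2 (go(rmD,rmA)): drop {robot_in(rmA)}, keep {carry(b2,left)}, require {robot_in(rmD)}
    → {carry(b2,left), robot_in(rmD)}
  through step 1 (pick(b2,rmD,left)): drop {carry(b2,left)}, keep {robot_in(rmD)}, require {ball_in(b2,rmD), free(left), robot_in(rmD)}
    → {ball_in(b2,rmD), free(left), robot_in(rmD)}

== RESULT ==
["ball_in(b2,rmD)", "free(left)", "robot_in(rmD)"]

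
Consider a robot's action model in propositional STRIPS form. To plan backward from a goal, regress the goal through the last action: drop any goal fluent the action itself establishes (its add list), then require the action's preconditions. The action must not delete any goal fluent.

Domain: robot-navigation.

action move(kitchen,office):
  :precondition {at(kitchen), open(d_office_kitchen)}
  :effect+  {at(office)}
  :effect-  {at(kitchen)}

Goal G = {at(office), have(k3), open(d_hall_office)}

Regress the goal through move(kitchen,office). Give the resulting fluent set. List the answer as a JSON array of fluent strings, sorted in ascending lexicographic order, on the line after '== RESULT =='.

Regress:
  G ∩ del = {}  (empty — regression defined)
  G \ add = {at(office), have(k3), open(d_hall_office)} \ {at(office)} = {have(k3), open(d_hall_office)}
  ∪ pre   = {have(k3), open(d_hall_office)} ∪ {at(kitchen), open(d_office_kitchen)}
          = {at(kitchen), have(k3), open(d_hall_office), open(d_office_kitchen)}

== RESULT ==
["at(kitchen)", "have(k3)", "open(d_hall_office)", "open(d_office_kitchen)"]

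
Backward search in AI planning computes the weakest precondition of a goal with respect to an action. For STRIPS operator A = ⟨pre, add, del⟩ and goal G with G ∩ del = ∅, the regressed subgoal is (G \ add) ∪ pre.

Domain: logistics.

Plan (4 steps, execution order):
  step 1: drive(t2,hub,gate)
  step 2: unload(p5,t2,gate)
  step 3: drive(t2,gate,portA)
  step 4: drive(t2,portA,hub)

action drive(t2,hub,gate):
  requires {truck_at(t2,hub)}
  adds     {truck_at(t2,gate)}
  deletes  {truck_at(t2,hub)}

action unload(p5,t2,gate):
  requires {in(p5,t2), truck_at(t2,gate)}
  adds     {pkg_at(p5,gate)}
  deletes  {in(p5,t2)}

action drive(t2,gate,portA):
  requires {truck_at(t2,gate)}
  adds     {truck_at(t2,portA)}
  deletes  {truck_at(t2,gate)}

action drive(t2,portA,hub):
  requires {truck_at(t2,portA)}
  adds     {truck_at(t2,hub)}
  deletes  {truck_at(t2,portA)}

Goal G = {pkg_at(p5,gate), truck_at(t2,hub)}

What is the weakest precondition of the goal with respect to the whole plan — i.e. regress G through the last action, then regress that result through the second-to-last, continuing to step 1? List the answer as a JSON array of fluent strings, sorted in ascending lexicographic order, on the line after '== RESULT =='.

Regress step by step:
  through step 4 (drive(t2,portA,hub)): drop {truck_at(t2,hub)}, keep {pkg_at(p5,gate)}, require {truck_at(t2,portA)}
    → {pkg_at(p5,gate), truck_at(t2,portA)}
  through step 3 (drive(t2,gate,portA)): drop {truck_at(t2,portA)}, keep {pkg_at(p5,gate)}, require {truck_at(t2,gate)}
    → {pkg_at(p5,gate), truck_at(t2,gate)}
  through step 2 (unload(p5,t2,gate)): drop {pkg_at(p5,gate)}, keep {truck_at(t2,gate)}, require {in(p5,t2), truck_at(t2,gate)}
    → {in(p5,t2), truck_at(t2,gate)}
  through step 1 (drive(t2,hub,gate)): drop {truck_at(t2,gate)}, keep {in(p5,t2)}, require {truck_at(t2,hub)}
    → {in(p5,t2), truck_at(t2,hub)}

== RESULT ==
["in(p5,t2)", "truck_at(t2,hub)"]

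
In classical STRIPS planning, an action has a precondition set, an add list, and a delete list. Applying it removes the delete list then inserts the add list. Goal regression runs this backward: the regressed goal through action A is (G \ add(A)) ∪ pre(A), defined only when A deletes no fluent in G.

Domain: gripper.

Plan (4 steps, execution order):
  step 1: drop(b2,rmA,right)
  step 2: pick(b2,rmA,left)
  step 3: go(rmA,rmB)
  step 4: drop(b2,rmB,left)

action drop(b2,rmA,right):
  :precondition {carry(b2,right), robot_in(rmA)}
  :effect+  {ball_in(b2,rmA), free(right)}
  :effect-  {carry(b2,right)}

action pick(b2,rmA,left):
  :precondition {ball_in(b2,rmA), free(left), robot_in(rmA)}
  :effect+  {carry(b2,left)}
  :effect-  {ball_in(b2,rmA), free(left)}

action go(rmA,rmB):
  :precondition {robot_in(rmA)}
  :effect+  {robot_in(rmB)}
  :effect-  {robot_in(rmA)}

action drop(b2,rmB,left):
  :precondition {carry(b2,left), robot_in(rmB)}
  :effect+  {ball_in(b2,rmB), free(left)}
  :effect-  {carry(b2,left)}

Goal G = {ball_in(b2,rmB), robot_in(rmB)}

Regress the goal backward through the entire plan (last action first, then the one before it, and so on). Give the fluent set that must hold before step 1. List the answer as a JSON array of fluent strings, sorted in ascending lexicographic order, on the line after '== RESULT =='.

Regress step by step:
  through step 4 (drop(b2,rmB,left)): drop {ball_in(b2,rmB)}, keep {robot_in(rmB)}, require {carry(b2,left), robot_in(rmB)}
    → {carry(b2,left), robot_in(rmB)}
  through step 3 (go(rmA,rmB)): drop {robot_in(rmB)}, keep {carry(b2,left)}, require {robot_in(rmA)}
    → {carry(b2,left), robot_in(rmA)}
  through step 2 (pick(b2,rmA,left)): drop {carry(b2,left)}, keep {robot_in(rmA)}, require {ball_in(b2,rmA), free(left), robot_in(rmA)}
    → {ball_in(b2,rmA), free(left), robot_in(rmA)}
  through step 1 (drop(b2,rmA,right)): drop {ball_in(b2,rmA)}, keep {free(left), robot_in(rmA)}, require {carry(b2,right), robot_in(rmA)}
    → {carry(b2,right), free(left), robot_in(rmA)}

== RESULT ==
["carry(b2,right)", "free(left)", "robot_in(rmA)"]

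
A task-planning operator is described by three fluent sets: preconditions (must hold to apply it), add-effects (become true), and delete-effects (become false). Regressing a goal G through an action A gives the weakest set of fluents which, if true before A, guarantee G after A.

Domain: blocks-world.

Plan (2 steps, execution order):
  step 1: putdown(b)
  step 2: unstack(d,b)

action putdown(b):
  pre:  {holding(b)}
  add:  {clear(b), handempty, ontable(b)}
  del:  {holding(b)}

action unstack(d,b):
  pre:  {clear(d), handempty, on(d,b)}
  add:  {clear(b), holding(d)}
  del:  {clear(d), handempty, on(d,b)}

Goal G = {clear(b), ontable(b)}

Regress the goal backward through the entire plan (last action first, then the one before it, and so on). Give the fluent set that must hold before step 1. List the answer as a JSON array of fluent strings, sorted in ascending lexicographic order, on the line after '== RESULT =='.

Work backward from the goal:
  through step 2 (unstack(d,b)): drop {clear(b)}, keep {ontable(b)}, require {clear(d), handempty, on(d,b)}
    → {clear(d), handempty, on(d,b), ontable(b)}
  through step 1 (putdown(b)): drop {handempty, ontable(b)}, keep {clear(d), on(d,b)}, require {holding(b)}
    → {clear(d), holding(b), on(d,b)}

== RESULT ==
["clear(d)", "holding(b)", "on(d,b)"]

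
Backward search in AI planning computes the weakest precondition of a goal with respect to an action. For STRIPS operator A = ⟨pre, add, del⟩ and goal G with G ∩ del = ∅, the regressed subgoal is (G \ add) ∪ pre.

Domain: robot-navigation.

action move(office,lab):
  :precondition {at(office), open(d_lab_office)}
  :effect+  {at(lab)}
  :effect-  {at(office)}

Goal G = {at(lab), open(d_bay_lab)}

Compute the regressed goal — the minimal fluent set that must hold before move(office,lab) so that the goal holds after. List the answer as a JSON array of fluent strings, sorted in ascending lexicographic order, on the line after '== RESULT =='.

Compute (G \ add) ∪ pre:
  G ∩ del = {}  (empty — regression defined)
  G \ add = {at(lab), open(d_bay_lab)} \ {at(lab)} = {open(d_bay_lab)}
  ∪ pre   = {open(d_bay_lab)} ∪ {at(office), open(d_lab_office)}
          = {at(office), open(d_bay_lab), open(d_lab_office)}

== RESULT ==
["at(office)", "open(d_bay_lab)", "open(d_lab_office)"]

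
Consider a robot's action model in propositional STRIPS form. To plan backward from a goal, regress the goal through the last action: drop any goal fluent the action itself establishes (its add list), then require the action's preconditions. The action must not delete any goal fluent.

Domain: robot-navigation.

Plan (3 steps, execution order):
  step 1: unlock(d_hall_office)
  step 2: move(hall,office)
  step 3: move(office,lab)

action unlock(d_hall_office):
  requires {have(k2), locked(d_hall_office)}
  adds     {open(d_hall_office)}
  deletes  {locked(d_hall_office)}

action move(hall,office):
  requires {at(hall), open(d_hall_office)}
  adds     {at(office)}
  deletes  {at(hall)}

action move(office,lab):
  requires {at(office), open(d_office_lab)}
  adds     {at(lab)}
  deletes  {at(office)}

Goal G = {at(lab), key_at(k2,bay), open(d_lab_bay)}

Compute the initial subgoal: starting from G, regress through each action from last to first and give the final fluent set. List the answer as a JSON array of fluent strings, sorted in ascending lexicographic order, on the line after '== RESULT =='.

Regress step by step:
  through step 3 (move(office,lab)): drop {at(lab)}, keep {key_at(k2,bay), open(d_lab_bay)}, require {at(office), open(d_office_lab)}
    → {at(office), key_at(k2,bay), open(d_lab_bay), open(d_office_lab)}
  through step 2 (move(hall,office)): drop {at(office)}, keep {key_at(k2,bay), open(d_lab_bay), open(d_office_lab)}, require {at(hall), open(d_hall_office)}
    → {at(hall), key_at(k2,bay), open(d_hall_office), open(d_lab_bay), open(d_office_lab)}
  through step 1 (unlock(d_hall_office)): drop {open(d_hall_office)}, keep {at(hall), key_at(k2,bay), open(d_lab_bay), open(d_office_lab)}, require {have(k2), locked(d_hall_office)}
    → {at(hall), have(k2), key_at(k2,bay), locked(d_hall_office), open(d_lab_bay), open(d_office_lab)}

== RESULT ==
["at(hall)", "have(k2)", "key_at(k2,bay)", "locked(d_hall_office)", "open(d_lab_bay)", "open(d_office_lab)"]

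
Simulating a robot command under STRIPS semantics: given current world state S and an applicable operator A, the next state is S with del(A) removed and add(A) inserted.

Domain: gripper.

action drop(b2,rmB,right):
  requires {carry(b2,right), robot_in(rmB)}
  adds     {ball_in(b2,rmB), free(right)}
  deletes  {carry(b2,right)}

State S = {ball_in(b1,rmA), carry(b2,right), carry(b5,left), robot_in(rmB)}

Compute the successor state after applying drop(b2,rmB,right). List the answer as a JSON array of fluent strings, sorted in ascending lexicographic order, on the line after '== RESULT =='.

Compute (S \ del) ∪ add:
  pre ⊆ S: {carry(b2,right), robot_in(rmB)} ⊆ S  — applicable
  S \ del = {ball_in(b1,rmA), carry(b5,left), robot_in(rmB)}
  ∪ add   = {ball_in(b1,rmA), ball_in(b2,rmB), carry(b5,left), free(right), robot_in(rmB)}

== RESULT ==
["ball_in(b1,rmA)", "ball_in(b2,rmB)", "carry(b5,left)", "free(right)", "robot_in(rmB)"]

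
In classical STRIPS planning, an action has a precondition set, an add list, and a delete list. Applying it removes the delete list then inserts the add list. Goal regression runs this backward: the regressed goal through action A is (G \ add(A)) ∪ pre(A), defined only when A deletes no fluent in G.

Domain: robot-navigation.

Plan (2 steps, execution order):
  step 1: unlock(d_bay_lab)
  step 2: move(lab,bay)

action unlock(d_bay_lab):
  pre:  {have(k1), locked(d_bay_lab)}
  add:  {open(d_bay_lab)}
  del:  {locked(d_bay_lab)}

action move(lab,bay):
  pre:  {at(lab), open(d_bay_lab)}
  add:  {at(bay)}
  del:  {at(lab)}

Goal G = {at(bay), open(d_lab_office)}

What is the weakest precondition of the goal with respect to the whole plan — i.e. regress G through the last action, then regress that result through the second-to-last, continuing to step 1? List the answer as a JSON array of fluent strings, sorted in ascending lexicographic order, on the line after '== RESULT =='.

Regress step by step:
  through step 2 (move(lab,bay)): drop {at(bay)}, keep {open(d_lab_office)}, require {at(lab), open(d_bay_lab)}
    → {at(lab), open(d_bay_lab), open(d_lab_office)}
  through step 1 (unlock(d_bay_lab)): drop {open(d_bay_lab)}, keep {at(lab), open(d_lab_office)}, require {have(k1), locked(d_bay_lab)}
    → {at(lab), have(k1), locked(d_bay_lab), open(d_lab_office)}

== RESULT ==
["at(lab)", "have(k1)", "locked(d_bay_lab)", "open(d_lab_office)"]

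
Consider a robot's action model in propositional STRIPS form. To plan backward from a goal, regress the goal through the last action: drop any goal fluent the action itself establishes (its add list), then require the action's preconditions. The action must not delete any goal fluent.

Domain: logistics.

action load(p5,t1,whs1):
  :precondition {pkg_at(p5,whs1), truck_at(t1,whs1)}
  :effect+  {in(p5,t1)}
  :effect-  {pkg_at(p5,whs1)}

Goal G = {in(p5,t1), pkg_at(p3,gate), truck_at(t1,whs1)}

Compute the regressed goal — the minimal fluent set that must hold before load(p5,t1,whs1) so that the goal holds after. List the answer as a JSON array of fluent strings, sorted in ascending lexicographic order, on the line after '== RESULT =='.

Compute (G \ add) ∪ pre:
  G ∩ del = {}  (empty — regression defined)
  G \ add = {in(p5,t1), pkg_at(p3,gate), truck_at(t1,whs1)} \ {in(p5,t1)} = {pkg_at(p3,gate), truck_at(t1,whs1)}
  ∪ pre   = {pkg_at(p3,gate), truck_at(t1,whs1)} ∪ {pkg_at(p5,whs1), truck_at(t1,whs1)}
          = {pkg_at(p3,gate), pkg_at(p5,whs1), truck_at(t1,whs1)}

== RESULT ==
["pkg_at(p3,gate)", "pkg_at(p5,whs1)", "truck_at(t1,whs1)"]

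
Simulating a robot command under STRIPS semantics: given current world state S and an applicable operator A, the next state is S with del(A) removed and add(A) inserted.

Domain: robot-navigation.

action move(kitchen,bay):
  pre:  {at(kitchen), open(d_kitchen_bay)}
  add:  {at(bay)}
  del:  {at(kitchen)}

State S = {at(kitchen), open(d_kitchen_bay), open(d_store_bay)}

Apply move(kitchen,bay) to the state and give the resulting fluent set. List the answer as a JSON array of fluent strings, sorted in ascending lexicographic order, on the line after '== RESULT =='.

Compute (S \ del) ∪ add:
  pre ⊆ S: {at(kitchen), open(d_kitchen_bay)} ⊆ S  — applicable
  S \ del = {open(d_kitchen_bay), open(d_store_bay)}
  ∪ add   = {at(bay), open(d_kitchen_bay), open(d_store_bay)}

== RESULT ==
["at(bay)", "open(d_kitchen_bay)", "open(d_store_bay)"]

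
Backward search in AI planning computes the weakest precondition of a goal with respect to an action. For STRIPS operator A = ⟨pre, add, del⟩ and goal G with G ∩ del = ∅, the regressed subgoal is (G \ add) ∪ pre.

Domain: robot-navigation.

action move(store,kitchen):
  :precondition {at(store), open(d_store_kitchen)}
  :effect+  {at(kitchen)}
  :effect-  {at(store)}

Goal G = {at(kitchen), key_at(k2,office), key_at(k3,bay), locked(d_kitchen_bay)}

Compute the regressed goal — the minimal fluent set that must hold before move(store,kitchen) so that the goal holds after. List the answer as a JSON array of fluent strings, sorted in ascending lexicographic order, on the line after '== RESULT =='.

Regress:
  G ∩ del = {}  (empty — regression defined)
  G \ add = {at(kitchen), key_at(k2,office), key_at(k3,bay), locked(d_kitchen_bay)} \ {at(kitchen)} = {key_at(k2,office), key_at(k3,bay), locked(d_kitchen_bay)}
  ∪ pre   = {key_at(k2,office), key_at(k3,bay), locked(d_kitchen_bay)} ∪ {at(store), open(d_store_kitchen)}
          = {at(store), key_at(k2,office), key_at(k3,bay), locked(d_kitchen_bay), open(d_store_kitchen)}

== RESULT ==
["at(store)", "key_at(k2,office)", "key_at(k3,bay)", "locked(d_kitchen_bay)", "open(d_store_kitchen)"]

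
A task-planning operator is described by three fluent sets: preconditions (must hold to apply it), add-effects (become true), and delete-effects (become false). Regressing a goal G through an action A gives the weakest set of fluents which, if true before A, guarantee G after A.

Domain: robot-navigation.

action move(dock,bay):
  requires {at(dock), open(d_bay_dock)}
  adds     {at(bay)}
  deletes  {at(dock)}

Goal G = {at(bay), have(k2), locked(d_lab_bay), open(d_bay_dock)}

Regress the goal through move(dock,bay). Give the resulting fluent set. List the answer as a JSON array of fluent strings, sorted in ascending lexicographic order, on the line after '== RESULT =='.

Compute (G \ add) ∪ pre:
  G ∩ del = {}  (empty — regression defined)
  G \ add = {at(bay), have(k2), locked(d_lab_bay), open(d_bay_dock)} \ {at(bay)} = {have(k2), locked(d_lab_bay), open(d_bay_dock)}
  ∪ pre   = {have(k2), locked(d_lab_bay), open(d_bay_dock)} ∪ {at(dock), open(d_bay_dock)}
          = {at(dock), have(k2), locked(d_lab_bay), open(d_bay_dock)}

== RESULT ==
["at(dock)", "have(k2)", "locked(d_lab_bay)", "open(d_bay_dock)"]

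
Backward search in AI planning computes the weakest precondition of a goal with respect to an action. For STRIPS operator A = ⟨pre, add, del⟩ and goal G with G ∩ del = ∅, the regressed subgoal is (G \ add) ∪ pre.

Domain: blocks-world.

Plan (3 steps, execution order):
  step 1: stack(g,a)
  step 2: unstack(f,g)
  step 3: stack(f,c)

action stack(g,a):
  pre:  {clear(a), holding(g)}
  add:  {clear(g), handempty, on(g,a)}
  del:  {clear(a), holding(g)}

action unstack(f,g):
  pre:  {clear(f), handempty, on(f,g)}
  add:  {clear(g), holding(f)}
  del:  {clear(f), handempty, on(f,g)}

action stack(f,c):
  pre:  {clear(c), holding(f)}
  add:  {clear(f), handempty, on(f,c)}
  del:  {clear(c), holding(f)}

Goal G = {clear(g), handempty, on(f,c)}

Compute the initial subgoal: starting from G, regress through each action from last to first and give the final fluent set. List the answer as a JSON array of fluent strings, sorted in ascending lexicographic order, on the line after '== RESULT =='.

Regress step by step:
  through step 3 (stack(f,c)): drop {handempty, on(f,c)}, keep {clear(g)}, require {clear(c), holding(f)}
    → {clear(c), clear(g), holding(f)}
  through step 2 (unstack(f,g)): drop {clear(g), holding(f)}, keep {clear(c)}, require {clear(f), handempty, on(f,g)}
    → {clear(c), clear(f), handempty, on(f,g)}
  through step 1 (stack(g,a)): drop {handempty}, keep {clear(c), clear(f), on(f,g)}, require {clear(a), holding(g)}
    → {clear(a), clear(c), clear(f), holding(g), on(f,g)}

== RESULT ==
["clear(a)", "clear(c)", "clear(f)", "holding(g)", "on(f,g)"]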